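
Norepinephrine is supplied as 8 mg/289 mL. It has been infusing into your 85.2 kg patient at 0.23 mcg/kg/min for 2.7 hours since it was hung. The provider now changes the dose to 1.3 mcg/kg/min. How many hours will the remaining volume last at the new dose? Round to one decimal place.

0.7 hours

Initial rate:
Dose = 0.23 mcg/kg/min × 85.2 kg = 19.596 mcg/min
19.596 mcg/min × 60 min/hr = 1175.76 mcg/hr
Concentration = 8 mg ÷ 289 mL = 0.02768166 mg/mL = 27.68166 mcg/mL
Rate = 1175.76 mcg/hr ÷ 27.68166 mcg/mL = 42.47433 mL/hr
Volume infused so far = 42.47433 mL/hr × 2.7 hr = 114.6807 mL
Volume remaining = 289 − 114.6807 = 174.3193 mL
New rate:
Dose = 1.3 mcg/kg/min × 85.2 kg = 110.76 mcg/min
110.76 mcg/min × 60 min/hr = 6645.6 mcg/hr
Rate = 6645.6 mcg/hr ÷ 27.68166 mcg/mL = 240.0723 mL/hr
Time remaining = 174.3193 mL ÷ 240.0723 mL/hr = 0.7261117 hr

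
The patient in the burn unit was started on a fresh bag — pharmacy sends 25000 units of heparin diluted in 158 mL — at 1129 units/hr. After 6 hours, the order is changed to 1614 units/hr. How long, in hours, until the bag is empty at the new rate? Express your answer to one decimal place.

11.3 hours

Initial rate:
Concentration = 25000 units ÷ 158 mL = 158.2278 units/mL
Rate = 1129 units/hr ÷ 158.2278 units/mL = 7.13528 mL/hr
Volume infused so far = 7.13528 mL/hr × 6 hr = 42.81168 mL
Volume remaining = 158 − 42.81168 = 115.1883 mL
New rate:
Rate = 1614 units/hr ÷ 158.2278 units/mL = 10.20048 mL/hr
Time remaining = 115.1883 mL ÷ 10.20048 mL/hr = 11.29244 hr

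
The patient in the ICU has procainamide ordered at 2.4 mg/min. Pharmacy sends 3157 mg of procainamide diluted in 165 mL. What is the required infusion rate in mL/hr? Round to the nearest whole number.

8 mL/hr

2.4 mg/min × 60 min/hr = 144 mg/hr
Concentration = 3157 mg ÷ 165 mL = 19.13333 mg/mL
Rate = 144 mg/hr ÷ 19.13333 mg/mL = 7.526132 mL/hr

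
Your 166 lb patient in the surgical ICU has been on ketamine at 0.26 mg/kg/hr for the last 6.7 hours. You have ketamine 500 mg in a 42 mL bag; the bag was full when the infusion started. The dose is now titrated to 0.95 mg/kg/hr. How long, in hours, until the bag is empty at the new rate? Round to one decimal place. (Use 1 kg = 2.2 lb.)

Initial rate:
Weight = 166 lb ÷ 2.2 lb/kg = 75.45455 kg
Dose = 0.26 mg/kg/hr × 75.45455 kg = 19.61818 mg/hr
Concentration = 500 mg ÷ 42 mL = 11.90476 mg/mL
Rate = 19.61818 mg/hr ÷ 11.90476 mg/mL = 1.647927 mL/hr
Volume infused so far = 1.647927 mL/hr × 6.7 hr = 11.04111 mL
Volume remaining = 42 − 11.04111 = 30.95889 mL
New rate:
Dose = 0.95 mg/kg/hr × 75.45455 kg = 71.68182 mg/hr
Rate = 71.68182 mg/hr ÷ 11.90476 mg/mL = 6.021273 mL/hr
Time remaining = 30.95889 mL ÷ 6.021273 mL/hr = 5.141585 hr

5.1 hours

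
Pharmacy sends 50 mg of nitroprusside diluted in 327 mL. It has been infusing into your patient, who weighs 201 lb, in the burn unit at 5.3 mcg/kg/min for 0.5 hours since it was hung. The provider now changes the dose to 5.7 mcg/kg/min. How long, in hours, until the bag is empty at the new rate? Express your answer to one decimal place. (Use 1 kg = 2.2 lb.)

Initial rate:
Weight = 201 lb ÷ 2.2 lb/kg = 91.36364 kg
Dose = 5.3 mcg/kg/min × 91.36364 kg = 484.2273 mcg/min
484.2273 mcg/min × 60 min/hr = 29053.64 mcg/hr
Concentration = 50 mg ÷ 327 mL = 0.1529052 mg/mL = 152.9052 mcg/mL
Rate = 29053.64 mcg/hr ÷ 152.9052 mcg/mL = 190.0108 mL/hr
Volume infused so far = 190.0108 mL/hr × 0.5 hr = 95.00539 mL
Volume remaining = 327 − 95.00539 = 231.9946 mL
New rate:
Dose = 5.7 mcg/kg/min × 91.36364 kg = 520.7727 mcg/min
520.7727 mcg/min × 60 min/hr = 31246.36 mcg/hr
Rate = 31246.36 mcg/hr ÷ 152.9052 mcg/mL = 204.3512 mL/hr
Time remaining = 231.9946 mL ÷ 204.3512 mL/hr = 1.135274 hr

1.1 hours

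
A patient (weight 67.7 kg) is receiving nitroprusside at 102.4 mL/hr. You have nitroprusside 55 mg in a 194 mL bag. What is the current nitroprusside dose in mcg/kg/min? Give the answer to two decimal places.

7.15 mcg/kg/min

Concentration = 55 mg ÷ 194 mL = 0.2835052 mg/mL = 283.5052 mcg/mL
Drug rate = 102.4 mL/hr × 283.5052 mcg/mL = 29030.93 mcg/hr
29030.93 mcg/hr ÷ 60 min/hr = 483.8488 mcg/min
483.8488 mcg/min ÷ 67.7 kg = 7.146954 mcg/kg/min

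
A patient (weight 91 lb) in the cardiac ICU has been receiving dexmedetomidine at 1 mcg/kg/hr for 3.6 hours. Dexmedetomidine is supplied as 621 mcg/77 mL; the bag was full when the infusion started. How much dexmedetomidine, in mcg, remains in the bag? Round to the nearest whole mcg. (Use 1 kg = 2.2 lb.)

472 mcg

Weight = 91 lb ÷ 2.2 lb/kg = 41.36364 kg
Dose = 1 mcg/kg/hr × 41.36364 kg = 41.36364 mcg/hr
Concentration = 621 mcg ÷ 77 mL = 8.064935 mcg/mL
Rate = 41.36364 mcg/hr ÷ 8.064935 mcg/mL = 5.128824 mL/hr
Volume infused = 5.128824 mL/hr × 3.6 hr = 18.46377 mL
Volume remaining = 77 − 18.46377 = 58.53623 mL
Drug remaining = 58.53623 mL × 8.064935 mcg/mL = 472.0909 mcg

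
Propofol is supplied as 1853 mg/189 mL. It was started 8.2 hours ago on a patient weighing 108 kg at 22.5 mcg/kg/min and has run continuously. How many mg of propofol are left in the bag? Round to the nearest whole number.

Dose = 22.5 mcg/kg/min × 108 kg = 2430 mcg/min
2430 mcg/min × 60 min/hr = 145800 mcg/hr
Concentration = 1853 mg ÷ 189 mL = 9.804233 mg/mL = 9804.233 mcg/mL
Rate = 145800 mcg/hr ÷ 9804.233 mcg/mL = 14.87113 mL/hr
Volume infused = 14.87113 mL/hr × 8.2 hr = 121.9432 mL
Volume remaining = 189 − 121.9432 = 67.05675 mL
Drug remaining = 67.05675 mL × 9804.233 mcg/mL = 657440 mcg = 657.44 mg

657 mg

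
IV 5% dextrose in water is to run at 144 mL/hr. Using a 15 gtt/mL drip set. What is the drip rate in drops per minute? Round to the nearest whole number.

144 mL/hr ÷ 60 min/hr = 2.4 mL/min
2.4 mL/min × 15 gtt/mL = 36 gtt/min

36 gtt/min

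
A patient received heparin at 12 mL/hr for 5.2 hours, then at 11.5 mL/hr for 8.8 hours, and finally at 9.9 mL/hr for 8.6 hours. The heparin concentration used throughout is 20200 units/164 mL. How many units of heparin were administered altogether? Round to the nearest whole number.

Concentration = 20200 units ÷ 164 mL = 123.1707 units/mL
Stage 1: 12 mL/hr × 5.2 hr = 62.4 mL → 62.4 mL × 123.1707 units/mL = 7685.854 units
Stage 2: 11.5 mL/hr × 8.8 hr = 101.2 mL → 101.2 mL × 123.1707 units/mL = 12464.88 units
Stage 3: 9.9 mL/hr × 8.6 hr = 85.14 mL → 85.14 mL × 123.1707 units/mL = 10486.76 units
Total = 7685.854 + 12464.88 + 10486.76 = 30637.49 units

30637 units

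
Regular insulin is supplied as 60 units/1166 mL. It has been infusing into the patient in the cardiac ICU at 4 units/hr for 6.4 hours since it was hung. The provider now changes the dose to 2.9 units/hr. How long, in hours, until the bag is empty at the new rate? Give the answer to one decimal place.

11.9 hours

Initial rate:
Concentration = 60 units ÷ 1166 mL = 0.05145798 units/mL
Rate = 4 units/hr ÷ 0.05145798 units/mL = 77.73333 mL/hr
Volume infused so far = 77.73333 mL/hr × 6.4 hr = 497.4933 mL
Volume remaining = 1166 − 497.4933 = 668.5067 mL
New rate:
Rate = 2.9 units/hr ÷ 0.05145798 units/mL = 56.35667 mL/hr
Time remaining = 668.5067 mL ÷ 56.35667 mL/hr = 11.86207 hr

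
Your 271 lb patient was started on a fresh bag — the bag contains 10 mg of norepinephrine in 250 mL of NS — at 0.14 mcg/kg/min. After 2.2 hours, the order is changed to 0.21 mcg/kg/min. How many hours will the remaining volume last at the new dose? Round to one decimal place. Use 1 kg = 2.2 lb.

Initial rate:
Weight = 271 lb ÷ 2.2 lb/kg = 123.1818 kg
Dose = 0.14 mcg/kg/min × 123.1818 kg = 17.24545 mcg/min
17.24545 mcg/min × 60 min/hr = 1034.727 mcg/hr
Concentration = 10 mg ÷ 250 mL = 0.04 mg/mL = 40 mcg/mL
Rate = 1034.727 mcg/hr ÷ 40 mcg/mL = 25.86818 mL/hr
Volume infused so far = 25.86818 mL/hr × 2.2 hr = 56.91 mL
Volume remaining = 250 − 56.91 = 193.09 mL
New rate:
Dose = 0.21 mcg/kg/min × 123.1818 kg = 25.86818 mcg/min
25.86818 mcg/min × 60 min/hr = 1552.091 mcg/hr
Rate = 1552.091 mcg/hr ÷ 40 mcg/mL = 38.80227 mL/hr
Time remaining = 193.09 mL ÷ 38.80227 mL/hr = 4.976255 hr

5.0 hours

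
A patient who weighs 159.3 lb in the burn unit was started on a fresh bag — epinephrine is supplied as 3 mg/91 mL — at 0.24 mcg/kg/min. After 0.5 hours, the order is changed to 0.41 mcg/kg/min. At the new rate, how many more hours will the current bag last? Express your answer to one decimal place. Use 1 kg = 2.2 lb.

1.4 hours

Initial rate:
Weight = 159.3 lb ÷ 2.2 lb/kg = 72.40909 kg
Dose = 0.24 mcg/kg/min × 72.40909 kg = 17.37818 mcg/min
17.37818 mcg/min × 60 min/hr = 1042.691 mcg/hr
Concentration = 3 mg ÷ 91 mL = 0.03296703 mg/mL = 32.96703 mcg/mL
Rate = 1042.691 mcg/hr ÷ 32.96703 mcg/mL = 31.62829 mL/hr
Volume infused so far = 31.62829 mL/hr × 0.5 hr = 15.81415 mL
Volume remaining = 91 − 15.81415 = 75.18585 mL
New rate:
Dose = 0.41 mcg/kg/min × 72.40909 kg = 29.68773 mcg/min
29.68773 mcg/min × 60 min/hr = 1781.264 mcg/hr
Rate = 1781.264 mcg/hr ÷ 32.96703 mcg/mL = 54.03166 mL/hr
Time remaining = 75.18585 mL ÷ 54.03166 mL/hr = 1.391515 hr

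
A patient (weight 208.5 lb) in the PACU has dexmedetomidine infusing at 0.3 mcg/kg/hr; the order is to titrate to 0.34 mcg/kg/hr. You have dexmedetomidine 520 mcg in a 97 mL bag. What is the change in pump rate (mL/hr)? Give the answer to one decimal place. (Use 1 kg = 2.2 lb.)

0.7 mL/hr

At the current dose:
Weight = 208.5 lb ÷ 2.2 lb/kg = 94.77273 kg
Dose = 0.3 mcg/kg/hr × 94.77273 kg = 28.43182 mcg/hr
Concentration = 520 mcg ÷ 97 mL = 5.360825 mcg/mL
Rate = 28.43182 mcg/hr ÷ 5.360825 mcg/mL = 5.303628 mL/hr
At the new dose:
Dose = 0.34 mcg/kg/hr × 94.77273 kg = 32.22273 mcg/hr
Rate = 32.22273 mcg/hr ÷ 5.360825 mcg/mL = 6.010778 mL/hr
Change = 6.010778 − 5.303628 = 0.7071503 mL/hr → 0.7071503 mL/hr increase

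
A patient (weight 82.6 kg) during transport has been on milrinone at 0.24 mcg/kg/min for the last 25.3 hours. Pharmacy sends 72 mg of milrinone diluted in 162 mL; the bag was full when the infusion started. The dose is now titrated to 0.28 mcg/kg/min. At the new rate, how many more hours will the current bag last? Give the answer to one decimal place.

30.2 hours

Initial rate:
Dose = 0.24 mcg/kg/min × 82.6 kg = 19.824 mcg/min
19.824 mcg/min × 60 min/hr = 1189.44 mcg/hr
Concentration = 72 mg ÷ 162 mL = 0.4444444 mg/mL = 444.4444 mcg/mL
Rate = 1189.44 mcg/hr ÷ 444.4444 mcg/mL = 2.67624 mL/hr
Volume infused so far = 2.67624 mL/hr × 25.3 hr = 67.70887 mL
Volume remaining = 162 − 67.70887 = 94.29113 mL
New rate:
Dose = 0.28 mcg/kg/min × 82.6 kg = 23.128 mcg/min
23.128 mcg/min × 60 min/hr = 1387.68 mcg/hr
Rate = 1387.68 mcg/hr ÷ 444.4444 mcg/mL = 3.12228 mL/hr
Time remaining = 94.29113 mL ÷ 3.12228 mL/hr = 30.19945 hr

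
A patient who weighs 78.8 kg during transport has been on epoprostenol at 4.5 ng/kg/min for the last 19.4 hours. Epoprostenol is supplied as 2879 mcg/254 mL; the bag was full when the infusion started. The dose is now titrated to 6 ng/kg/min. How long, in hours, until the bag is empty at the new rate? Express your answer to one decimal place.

Initial rate:
Dose = 4.5 ng/kg/min × 78.8 kg = 354.6 ng/min
354.6 ng/min × 60 min/hr = 21276 ng/hr
Concentration = 2879 mcg ÷ 254 mL = 11.33465 mcg/mL = 11334.65 ng/mL
Rate = 21276 ng/hr ÷ 11334.65 ng/mL = 1.877077 mL/hr
Volume infused so far = 1.877077 mL/hr × 19.4 hr = 36.41529 mL
Volume remaining = 254 − 36.41529 = 217.5847 mL
New rate:
Dose = 6 ng/kg/min × 78.8 kg = 472.8 ng/min
472.8 ng/min × 60 min/hr = 28368 ng/hr
Rate = 28368 ng/hr ÷ 11334.65 ng/mL = 2.502769 mL/hr
Time remaining = 217.5847 mL ÷ 2.502769 mL/hr = 86.93759 hr

86.9 hours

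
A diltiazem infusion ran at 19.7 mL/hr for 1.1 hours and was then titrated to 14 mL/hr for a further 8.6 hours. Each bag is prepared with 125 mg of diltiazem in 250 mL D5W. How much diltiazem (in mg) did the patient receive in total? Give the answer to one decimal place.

71.0 mg

Concentration = 125 mg ÷ 250 mL = 0.5 mg/mL
Stage 1: 19.7 mL/hr × 1.1 hr = 21.67 mL → 21.67 mL × 0.5 mg/mL = 10.835 mg
Stage 2: 14 mL/hr × 8.6 hr = 120.4 mL → 120.4 mL × 0.5 mg/mL = 60.2 mg
Total = 10.835 + 60.2 = 71.035 mg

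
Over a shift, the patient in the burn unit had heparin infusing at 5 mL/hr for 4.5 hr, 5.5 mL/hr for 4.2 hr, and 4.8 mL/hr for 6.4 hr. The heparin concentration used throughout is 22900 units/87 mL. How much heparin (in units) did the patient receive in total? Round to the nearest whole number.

20089 units

Concentration = 22900 units ÷ 87 mL = 263.2184 units/mL
Stage 1: 5 mL/hr × 4.5 hr = 22.5 mL → 22.5 mL × 263.2184 units/mL = 5922.414 units
Stage 2: 5.5 mL/hr × 4.2 hr = 23.1 mL → 23.1 mL × 263.2184 units/mL = 6080.345 units
Stage 3: 4.8 mL/hr × 6.4 hr = 30.72 mL → 30.72 mL × 263.2184 units/mL = 8086.069 units
Total = 5922.414 + 6080.345 + 8086.069 = 20088.83 units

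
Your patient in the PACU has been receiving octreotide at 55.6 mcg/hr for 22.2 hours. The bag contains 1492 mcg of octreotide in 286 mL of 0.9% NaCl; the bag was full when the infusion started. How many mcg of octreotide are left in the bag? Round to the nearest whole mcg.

Concentration = 1492 mcg ÷ 286 mL = 5.216783 mcg/mL
Rate = 55.6 mcg/hr ÷ 5.216783 mcg/mL = 10.65791 mL/hr
Volume infused = 10.65791 mL/hr × 22.2 hr = 236.6056 mL
Volume remaining = 286 − 236.6056 = 49.39442 mL
Drug remaining = 49.39442 mL × 5.216783 mcg/mL = 257.68 mcg

258 mcg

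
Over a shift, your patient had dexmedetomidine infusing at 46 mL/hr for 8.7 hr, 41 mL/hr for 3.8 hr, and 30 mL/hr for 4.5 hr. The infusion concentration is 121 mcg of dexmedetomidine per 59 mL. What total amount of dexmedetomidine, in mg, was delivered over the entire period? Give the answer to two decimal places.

Concentration = 121 mcg ÷ 59 mL = 2.050847 mcg/mL
Stage 1: 46 mL/hr × 8.7 hr = 400.2 mL → 400.2 mL × 2.050847 mcg/mL = 820.7492 mcg
Stage 2: 41 mL/hr × 3.8 hr = 155.8 mL → 155.8 mL × 2.050847 mcg/mL = 319.522 mcg
Stage 3: 30 mL/hr × 4.5 hr = 135 mL → 135 mL × 2.050847 mcg/mL = 276.8644 mcg
Total = 820.7492 + 319.522 + 276.8644 = 1417.136 mcg = 1.417136 mg

1.42 mg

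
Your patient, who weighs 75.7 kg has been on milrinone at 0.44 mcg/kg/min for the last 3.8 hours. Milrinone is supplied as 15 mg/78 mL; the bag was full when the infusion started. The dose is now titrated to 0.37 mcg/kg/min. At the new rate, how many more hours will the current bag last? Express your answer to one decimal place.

4.4 hours

Initial rate:
Dose = 0.44 mcg/kg/min × 75.7 kg = 33.308 mcg/min
33.308 mcg/min × 60 min/hr = 1998.48 mcg/hr
Concentration = 15 mg ÷ 78 mL = 0.1923077 mg/mL = 192.3077 mcg/mL
Rate = 1998.48 mcg/hr ÷ 192.3077 mcg/mL = 10.3921 mL/hr
Volume infused so far = 10.3921 mL/hr × 3.8 hr = 39.48996 mL
Volume remaining = 78 − 39.48996 = 38.51004 mL
New rate:
Dose = 0.37 mcg/kg/min × 75.7 kg = 28.009 mcg/min
28.009 mcg/min × 60 min/hr = 1680.54 mcg/hr
Rate = 1680.54 mcg/hr ÷ 192.3077 mcg/mL = 8.738808 mL/hr
Time remaining = 38.51004 mL ÷ 8.738808 mL/hr = 4.406784 hr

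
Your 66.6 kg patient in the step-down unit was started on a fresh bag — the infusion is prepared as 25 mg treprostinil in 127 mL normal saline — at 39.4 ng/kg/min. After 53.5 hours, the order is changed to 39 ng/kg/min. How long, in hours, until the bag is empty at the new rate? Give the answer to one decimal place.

Initial rate:
Dose = 39.4 ng/kg/min × 66.6 kg = 2624.04 ng/min
2624.04 ng/min × 60 min/hr = 157442.4 ng/hr
Concentration = 25 mg ÷ 127 mL = 0.1968504 mg/mL = 196850.4 ng/mL
Rate = 157442.4 ng/hr ÷ 196850.4 ng/mL = 0.7998074 mL/hr
Volume infused so far = 0.7998074 mL/hr × 53.5 hr = 42.7897 mL
Volume remaining = 127 − 42.7897 = 84.2103 mL
New rate:
Dose = 39 ng/kg/min × 66.6 kg = 2597.4 ng/min
2597.4 ng/min × 60 min/hr = 155844 ng/hr
Rate = 155844 ng/hr ÷ 196850.4 ng/mL = 0.7916875 mL/hr
Time remaining = 84.2103 mL ÷ 0.7916875 mL/hr = 106.3681 hr

106.4 hours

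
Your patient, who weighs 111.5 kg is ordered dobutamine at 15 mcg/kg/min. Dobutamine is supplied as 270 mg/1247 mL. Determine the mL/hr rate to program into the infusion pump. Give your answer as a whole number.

Dose = 15 mcg/kg/min × 111.5 kg = 1672.5 mcg/min
1672.5 mcg/min × 60 min/hr = 100350 mcg/hr
Concentration = 270 mg ÷ 1247 mL = 0.2165196 mg/mL = 216.5196 mcg/mL
Rate = 100350 mcg/hr ÷ 216.5196 mcg/mL = 463.4683 mL/hr

463 mL/hr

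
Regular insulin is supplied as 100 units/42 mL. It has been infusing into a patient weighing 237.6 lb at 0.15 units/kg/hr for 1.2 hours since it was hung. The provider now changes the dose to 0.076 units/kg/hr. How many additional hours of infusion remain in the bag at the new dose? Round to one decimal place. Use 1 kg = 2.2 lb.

9.8 hours

Initial rate:
Weight = 237.6 lb ÷ 2.2 lb/kg = 108 kg
Dose = 0.15 units/kg/hr × 108 kg = 16.2 units/hr
Concentration = 100 units ÷ 42 mL = 2.380952 units/mL
Rate = 16.2 units/hr ÷ 2.380952 units/mL = 6.804 mL/hr
Volume infused so far = 6.804 mL/hr × 1.2 hr = 8.1648 mL
Volume remaining = 42 − 8.1648 = 33.8352 mL
New rate:
Dose = 0.076 units/kg/hr × 108 kg = 8.208 units/hr
Rate = 8.208 units/hr ÷ 2.380952 units/mL = 3.44736 mL/hr
Time remaining = 33.8352 mL ÷ 3.44736 mL/hr = 9.814815 hr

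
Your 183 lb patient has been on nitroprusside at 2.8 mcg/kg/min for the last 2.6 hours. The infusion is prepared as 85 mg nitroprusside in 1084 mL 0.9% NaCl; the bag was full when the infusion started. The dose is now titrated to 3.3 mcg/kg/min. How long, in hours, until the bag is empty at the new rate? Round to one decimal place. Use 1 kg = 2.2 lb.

3.0 hours

Initial rate:
Weight = 183 lb ÷ 2.2 lb/kg = 83.18182 kg
Dose = 2.8 mcg/kg/min × 83.18182 kg = 232.9091 mcg/min
232.9091 mcg/min × 60 min/hr = 13974.55 mcg/hr
Concentration = 85 mg ÷ 1084 mL = 0.07841328 mg/mL = 78.41328 mcg/mL
Rate = 13974.55 mcg/hr ÷ 78.41328 mcg/mL = 178.2166 mL/hr
Volume infused so far = 178.2166 mL/hr × 2.6 hr = 463.363 mL
Volume remaining = 1084 − 463.363 = 620.637 mL
New rate:
Dose = 3.3 mcg/kg/min × 83.18182 kg = 274.5 mcg/min
274.5 mcg/min × 60 min/hr = 16470 mcg/hr
Rate = 16470 mcg/hr ÷ 78.41328 mcg/mL = 210.0409 mL/hr
Time remaining = 620.637 mL ÷ 210.0409 mL/hr = 2.954838 hr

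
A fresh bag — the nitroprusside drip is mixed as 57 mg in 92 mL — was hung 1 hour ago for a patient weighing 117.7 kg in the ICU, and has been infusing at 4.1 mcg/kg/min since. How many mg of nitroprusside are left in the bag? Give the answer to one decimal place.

Dose = 4.1 mcg/kg/min × 117.7 kg = 482.57 mcg/min
482.57 mcg/min × 60 min/hr = 28954.2 mcg/hr
Concentration = 57 mg ÷ 92 mL = 0.6195652 mg/mL = 619.5652 mcg/mL
Rate = 28954.2 mcg/hr ÷ 619.5652 mcg/mL = 46.73309 mL/hr
Volume infused = 46.73309 mL/hr × 1 hr = 46.73309 mL
Volume remaining = 92 − 46.73309 = 45.26691 mL
Drug remaining = 45.26691 mL × 619.5652 mcg/mL = 28045.8 mcg = 28.0458 mg

28.0 mg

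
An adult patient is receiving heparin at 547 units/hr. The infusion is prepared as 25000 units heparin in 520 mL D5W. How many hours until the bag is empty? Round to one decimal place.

Concentration = 25000 units ÷ 520 mL = 48.07692 units/mL
Rate = 547 units/hr ÷ 48.07692 units/mL = 11.3776 mL/hr
Duration = 520 mL ÷ 11.3776 mL/hr = 45.70384 hr

45.7 hours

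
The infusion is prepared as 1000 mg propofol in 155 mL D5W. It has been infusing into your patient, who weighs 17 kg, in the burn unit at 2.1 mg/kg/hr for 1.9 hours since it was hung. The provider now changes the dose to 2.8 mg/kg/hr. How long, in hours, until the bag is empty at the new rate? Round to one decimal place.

19.6 hours

Initial rate:
Dose = 2.1 mg/kg/hr × 17 kg = 35.7 mg/hr
Concentration = 1000 mg ÷ 155 mL = 6.451613 mg/mL
Rate = 35.7 mg/hr ÷ 6.451613 mg/mL = 5.5335 mL/hr
Volume infused so far = 5.5335 mL/hr × 1.9 hr = 10.51365 mL
Volume remaining = 155 − 10.51365 = 144.4863 mL
New rate:
Dose = 2.8 mg/kg/hr × 17 kg = 47.6 mg/hr
Rate = 47.6 mg/hr ÷ 6.451613 mg/mL = 7.378 mL/hr
Time remaining = 144.4863 mL ÷ 7.378 mL/hr = 19.5834 hr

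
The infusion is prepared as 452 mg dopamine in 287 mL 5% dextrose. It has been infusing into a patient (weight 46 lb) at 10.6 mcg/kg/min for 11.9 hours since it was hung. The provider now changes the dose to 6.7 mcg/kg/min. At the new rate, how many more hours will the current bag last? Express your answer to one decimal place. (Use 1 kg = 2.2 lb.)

Initial rate:
Weight = 46 lb ÷ 2.2 lb/kg = 20.90909 kg
Dose = 10.6 mcg/kg/min × 20.90909 kg = 221.6364 mcg/min
221.6364 mcg/min × 60 min/hr = 13298.18 mcg/hr
Concentration = 452 mg ÷ 287 mL = 1.574913 mg/mL = 1574.913 mcg/mL
Rate = 13298.18 mcg/hr ÷ 1574.913 mcg/mL = 8.443757 mL/hr
Volume infused so far = 8.443757 mL/hr × 11.9 hr = 100.4807 mL
Volume remaining = 287 − 100.4807 = 186.5193 mL
New rate:
Dose = 6.7 mcg/kg/min × 20.90909 kg = 140.0909 mcg/min
140.0909 mcg/min × 60 min/hr = 8405.455 mcg/hr
Rate = 8405.455 mcg/hr ÷ 1574.913 mcg/mL = 5.337092 mL/hr
Time remaining = 186.5193 mL ÷ 5.337092 mL/hr = 34.94774 hr

34.9 hours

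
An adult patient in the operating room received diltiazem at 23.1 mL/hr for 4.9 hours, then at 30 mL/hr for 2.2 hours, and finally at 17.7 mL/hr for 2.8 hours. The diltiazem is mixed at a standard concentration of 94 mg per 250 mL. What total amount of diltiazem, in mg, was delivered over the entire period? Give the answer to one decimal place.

86.0 mg

Concentration = 94 mg ÷ 250 mL = 0.376 mg/mL
Stage 1: 23.1 mL/hr × 4.9 hr = 113.19 mL → 113.19 mL × 0.376 mg/mL = 42.55944 mg
Stage 2: 30 mL/hr × 2.2 hr = 66 mL → 66 mL × 0.376 mg/mL = 24.816 mg
Stage 3: 17.7 mL/hr × 2.8 hr = 49.56 mL → 49.56 mL × 0.376 mg/mL = 18.63456 mg
Total = 42.55944 + 24.816 + 18.63456 = 86.01 mg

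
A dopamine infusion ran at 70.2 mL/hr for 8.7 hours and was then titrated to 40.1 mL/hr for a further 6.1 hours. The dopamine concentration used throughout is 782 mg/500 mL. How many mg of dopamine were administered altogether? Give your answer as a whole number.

Concentration = 782 mg ÷ 500 mL = 1.564 mg/mL
Stage 1: 70.2 mL/hr × 8.7 hr = 610.74 mL → 610.74 mL × 1.564 mg/mL = 955.1974 mg
Stage 2: 40.1 mL/hr × 6.1 hr = 244.61 mL → 244.61 mL × 1.564 mg/mL = 382.57 mg
Total = 955.1974 + 382.57 = 1337.767 mg

1338 mg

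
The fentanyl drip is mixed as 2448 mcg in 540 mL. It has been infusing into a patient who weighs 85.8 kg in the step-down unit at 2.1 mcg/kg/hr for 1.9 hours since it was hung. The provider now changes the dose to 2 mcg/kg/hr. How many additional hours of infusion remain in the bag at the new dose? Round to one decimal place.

12.3 hours

Initial rate:
Dose = 2.1 mcg/kg/hr × 85.8 kg = 180.18 mcg/hr
Concentration = 2448 mcg ÷ 540 mL = 4.533333 mcg/mL
Rate = 180.18 mcg/hr ÷ 4.533333 mcg/mL = 39.74559 mL/hr
Volume infused so far = 39.74559 mL/hr × 1.9 hr = 75.51662 mL
Volume remaining = 540 − 75.51662 = 464.4834 mL
New rate:
Dose = 2 mcg/kg/hr × 85.8 kg = 171.6 mcg/hr
Rate = 171.6 mcg/hr ÷ 4.533333 mcg/mL = 37.85294 mL/hr
Time remaining = 464.4834 mL ÷ 37.85294 mL/hr = 12.27073 hr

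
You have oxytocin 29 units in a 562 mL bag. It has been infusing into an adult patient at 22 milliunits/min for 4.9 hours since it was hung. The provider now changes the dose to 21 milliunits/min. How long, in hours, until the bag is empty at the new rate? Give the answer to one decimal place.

17.9 hours

Initial rate:
22 milliunits/min × 60 min/hr = 1320 milliunits/hr
Concentration = 29 units ÷ 562 mL = 0.05160142 units/mL = 51.60142 milliunits/mL
Rate = 1320 milliunits/hr ÷ 51.60142 milliunits/mL = 25.58069 mL/hr
Volume infused so far = 25.58069 mL/hr × 4.9 hr = 125.3454 mL
Volume remaining = 562 − 125.3454 = 436.6546 mL
New rate:
21 milliunits/min × 60 min/hr = 1260 milliunits/hr
Rate = 1260 milliunits/hr ÷ 51.60142 milliunits/mL = 24.41793 mL/hr
Time remaining = 436.6546 mL ÷ 24.41793 mL/hr = 17.88254 hr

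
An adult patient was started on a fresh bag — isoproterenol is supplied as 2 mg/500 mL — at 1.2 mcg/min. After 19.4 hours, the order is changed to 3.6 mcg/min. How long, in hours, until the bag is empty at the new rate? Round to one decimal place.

Initial rate:
1.2 mcg/min × 60 min/hr = 72 mcg/hr
Concentration = 2 mg ÷ 500 mL = 0.004 mg/mL = 4 mcg/mL
Rate = 72 mcg/hr ÷ 4 mcg/mL = 18 mL/hr
Volume infused so far = 18 mL/hr × 19.4 hr = 349.2 mL
Volume remaining = 500 − 349.2 = 150.8 mL
New rate:
3.6 mcg/min × 60 min/hr = 216 mcg/hr
Rate = 216 mcg/hr ÷ 4 mcg/mL = 54 mL/hr
Time remaining = 150.8 mL ÷ 54 mL/hr = 2.792593 hr

2.8 hours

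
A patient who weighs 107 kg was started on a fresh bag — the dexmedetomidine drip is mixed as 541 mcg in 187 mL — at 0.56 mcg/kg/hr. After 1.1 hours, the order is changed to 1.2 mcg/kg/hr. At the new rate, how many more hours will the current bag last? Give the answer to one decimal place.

Initial rate:
Dose = 0.56 mcg/kg/hr × 107 kg = 59.92 mcg/hr
Concentration = 541 mcg ÷ 187 mL = 2.893048 mcg/mL
Rate = 59.92 mcg/hr ÷ 2.893048 mcg/mL = 20.71172 mL/hr
Volume infused so far = 20.71172 mL/hr × 1.1 hr = 22.78289 mL
Volume remaining = 187 − 22.78289 = 164.2171 mL
New rate:
Dose = 1.2 mcg/kg/hr × 107 kg = 128.4 mcg/hr
Rate = 128.4 mcg/hr ÷ 2.893048 mcg/mL = 44.38226 mL/hr
Time remaining = 164.2171 mL ÷ 44.38226 mL/hr = 3.700062 hr

3.7 hours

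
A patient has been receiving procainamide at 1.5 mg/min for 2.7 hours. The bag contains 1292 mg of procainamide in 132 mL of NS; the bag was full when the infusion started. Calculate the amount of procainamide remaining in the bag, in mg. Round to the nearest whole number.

1.5 mg/min × 60 min/hr = 90 mg/hr
Concentration = 1292 mg ÷ 132 mL = 9.787879 mg/mL
Rate = 90 mg/hr ÷ 9.787879 mg/mL = 9.195046 mL/hr
Volume infused = 9.195046 mL/hr × 2.7 hr = 24.82663 mL
Volume remaining = 132 − 24.82663 = 107.1734 mL
Drug remaining = 107.1734 mL × 9.787879 mg/mL = 1049 mg

1049 mg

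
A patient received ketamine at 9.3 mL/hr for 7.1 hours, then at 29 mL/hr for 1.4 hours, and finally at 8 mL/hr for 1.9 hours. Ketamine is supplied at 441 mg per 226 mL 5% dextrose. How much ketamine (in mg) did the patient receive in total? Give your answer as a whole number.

238 mg

Concentration = 441 mg ÷ 226 mL = 1.951327 mg/mL
Stage 1: 9.3 mL/hr × 7.1 hr = 66.03 mL → 66.03 mL × 1.951327 mg/mL = 128.8462 mg
Stage 2: 29 mL/hr × 1.4 hr = 40.6 mL → 40.6 mL × 1.951327 mg/mL = 79.22389 mg
Stage 3: 8 mL/hr × 1.9 hr = 15.2 mL → 15.2 mL × 1.951327 mg/mL = 29.66018 mg
Total = 128.8462 + 79.22389 + 29.66018 = 237.7302 mg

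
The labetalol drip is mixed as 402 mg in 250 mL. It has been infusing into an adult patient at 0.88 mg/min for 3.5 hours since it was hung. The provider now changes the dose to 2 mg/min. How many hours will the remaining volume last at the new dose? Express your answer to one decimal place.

1.8 hours

Initial rate:
0.88 mg/min × 60 min/hr = 52.8 mg/hr
Concentration = 402 mg ÷ 250 mL = 1.608 mg/mL
Rate = 52.8 mg/hr ÷ 1.608 mg/mL = 32.83582 mL/hr
Volume infused so far = 32.83582 mL/hr × 3.5 hr = 114.9254 mL
Volume remaining = 250 − 114.9254 = 135.0746 mL
New rate:
2 mg/min × 60 min/hr = 120 mg/hr
Rate = 120 mg/hr ÷ 1.608 mg/mL = 74.62687 mL/hr
Time remaining = 135.0746 mL ÷ 74.62687 mL/hr = 1.81 hr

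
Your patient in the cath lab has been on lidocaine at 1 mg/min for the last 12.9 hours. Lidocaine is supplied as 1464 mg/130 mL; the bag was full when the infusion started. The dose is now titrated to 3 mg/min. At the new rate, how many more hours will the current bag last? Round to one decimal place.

3.8 hours

Initial rate:
1 mg/min × 60 min/hr = 60 mg/hr
Concentration = 1464 mg ÷ 130 mL = 11.26154 mg/mL
Rate = 60 mg/hr ÷ 11.26154 mg/mL = 5.327869 mL/hr
Volume infused so far = 5.327869 mL/hr × 12.9 hr = 68.72951 mL
Volume remaining = 130 − 68.72951 = 61.27049 mL
New rate:
3 mg/min × 60 min/hr = 180 mg/hr
Rate = 180 mg/hr ÷ 11.26154 mg/mL = 15.98361 mL/hr
Time remaining = 61.27049 mL ÷ 15.98361 mL/hr = 3.833333 hr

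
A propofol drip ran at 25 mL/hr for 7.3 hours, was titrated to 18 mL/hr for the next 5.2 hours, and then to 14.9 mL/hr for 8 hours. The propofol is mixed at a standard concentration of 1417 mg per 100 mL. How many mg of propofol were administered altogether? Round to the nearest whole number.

5601 mg

Concentration = 1417 mg ÷ 100 mL = 14.17 mg/mL
Stage 1: 25 mL/hr × 7.3 hr = 182.5 mL → 182.5 mL × 14.17 mg/mL = 2586.025 mg
Stage 2: 18 mL/hr × 5.2 hr = 93.6 mL → 93.6 mL × 14.17 mg/mL = 1326.312 mg
Stage 3: 14.9 mL/hr × 8 hr = 119.2 mL → 119.2 mL × 14.17 mg/mL = 1689.064 mg
Total = 2586.025 + 1326.312 + 1689.064 = 5601.401 mg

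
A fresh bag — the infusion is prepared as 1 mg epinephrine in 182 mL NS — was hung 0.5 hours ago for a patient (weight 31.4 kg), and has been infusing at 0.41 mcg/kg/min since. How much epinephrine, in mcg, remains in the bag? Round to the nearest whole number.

614 mcg

Dose = 0.41 mcg/kg/min × 31.4 kg = 12.874 mcg/min
12.874 mcg/min × 60 min/hr = 772.44 mcg/hr
Concentration = 1 mg ÷ 182 mL = 0.005494505 mg/mL = 5.494505 mcg/mL
Rate = 772.44 mcg/hr ÷ 5.494505 mcg/mL = 140.5841 mL/hr
Volume infused = 140.5841 mL/hr × 0.5 hr = 70.29204 mL
Volume remaining = 182 − 70.29204 = 111.708 mL
Drug remaining = 111.708 mL × 5.494505 mcg/mL = 613.78 mcg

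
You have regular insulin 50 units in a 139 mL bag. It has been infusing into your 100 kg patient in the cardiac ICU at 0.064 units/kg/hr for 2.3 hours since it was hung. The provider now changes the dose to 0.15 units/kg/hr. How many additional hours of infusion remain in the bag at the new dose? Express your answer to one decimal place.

2.4 hours

Initial rate:
Dose = 0.064 units/kg/hr × 100 kg = 6.4 units/hr
Concentration = 50 units ÷ 139 mL = 0.3597122 units/mL
Rate = 6.4 units/hr ÷ 0.3597122 units/mL = 17.792 mL/hr
Volume infused so far = 17.792 mL/hr × 2.3 hr = 40.9216 mL
Volume remaining = 139 − 40.9216 = 98.0784 mL
New rate:
Dose = 0.15 units/kg/hr × 100 kg = 15 units/hr
Rate = 15 units/hr ÷ 0.3597122 units/mL = 41.7 mL/hr
Time remaining = 98.0784 mL ÷ 41.7 mL/hr = 2.352 hr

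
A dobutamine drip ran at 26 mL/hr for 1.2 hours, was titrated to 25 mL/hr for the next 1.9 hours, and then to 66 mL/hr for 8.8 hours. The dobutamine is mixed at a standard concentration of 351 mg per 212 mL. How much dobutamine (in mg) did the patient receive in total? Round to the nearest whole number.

Concentration = 351 mg ÷ 212 mL = 1.65566 mg/mL
Stage 1: 26 mL/hr × 1.2 hr = 31.2 mL → 31.2 mL × 1.65566 mg/mL = 51.6566 mg
Stage 2: 25 mL/hr × 1.9 hr = 47.5 mL → 47.5 mL × 1.65566 mg/mL = 78.64387 mg
Stage 3: 66 mL/hr × 8.8 hr = 580.8 mL → 580.8 mL × 1.65566 mg/mL = 961.6075 mg
Total = 51.6566 + 78.64387 + 961.6075 = 1091.908 mg

1092 mg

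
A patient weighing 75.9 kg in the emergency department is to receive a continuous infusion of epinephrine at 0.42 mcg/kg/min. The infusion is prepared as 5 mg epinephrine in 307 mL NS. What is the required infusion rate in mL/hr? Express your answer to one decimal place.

Dose = 0.42 mcg/kg/min × 75.9 kg = 31.878 mcg/min
31.878 mcg/min × 60 min/hr = 1912.68 mcg/hr
Concentration = 5 mg ÷ 307 mL = 0.01628664 mg/mL = 16.28664 mcg/mL
Rate = 1912.68 mcg/hr ÷ 16.28664 mcg/mL = 117.4386 mL/hr

117.4 mL/hr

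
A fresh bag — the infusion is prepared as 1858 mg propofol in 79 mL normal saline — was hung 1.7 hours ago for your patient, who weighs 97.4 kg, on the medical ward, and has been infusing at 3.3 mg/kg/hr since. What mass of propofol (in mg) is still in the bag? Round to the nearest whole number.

Dose = 3.3 mg/kg/hr × 97.4 kg = 321.42 mg/hr
Concentration = 1858 mg ÷ 79 mL = 23.51899 mg/mL
Rate = 321.42 mg/hr ÷ 23.51899 mg/mL = 13.6664 mL/hr
Volume infused = 13.6664 mL/hr × 1.7 hr = 23.23289 mL
Volume remaining = 79 − 23.23289 = 55.76711 mL
Drug remaining = 55.76711 mL × 23.51899 mg/mL = 1311.586 mg

1312 mg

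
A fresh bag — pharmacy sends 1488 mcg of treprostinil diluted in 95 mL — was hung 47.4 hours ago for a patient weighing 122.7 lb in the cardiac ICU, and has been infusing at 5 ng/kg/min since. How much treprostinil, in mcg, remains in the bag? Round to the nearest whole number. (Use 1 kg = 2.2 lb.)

Weight = 122.7 lb ÷ 2.2 lb/kg = 55.77273 kg
Dose = 5 ng/kg/min × 55.77273 kg = 278.8636 ng/min
278.8636 ng/min × 60 min/hr = 16731.82 ng/hr
Concentration = 1488 mcg ÷ 95 mL = 15.66316 mcg/mL = 15663.16 ng/mL
Rate = 16731.82 ng/hr ÷ 15663.16 ng/mL = 1.068228 mL/hr
Volume infused = 1.068228 mL/hr × 47.4 hr = 50.63399 mL
Volume remaining = 95 − 50.63399 = 44.36601 mL
Drug remaining = 44.36601 mL × 15663.16 ng/mL = 694911.8 ng = 694.9118 mcg

695 mcg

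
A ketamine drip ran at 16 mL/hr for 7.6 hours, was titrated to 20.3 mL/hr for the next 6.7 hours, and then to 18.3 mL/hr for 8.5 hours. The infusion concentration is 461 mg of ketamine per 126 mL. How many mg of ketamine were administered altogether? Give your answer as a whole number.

1512 mg

Concentration = 461 mg ÷ 126 mL = 3.65873 mg/mL
Stage 1: 16 mL/hr × 7.6 hr = 121.6 mL → 121.6 mL × 3.65873 mg/mL = 444.9016 mg
Stage 2: 20.3 mL/hr × 6.7 hr = 136.01 mL → 136.01 mL × 3.65873 mg/mL = 497.6239 mg
Stage 3: 18.3 mL/hr × 8.5 hr = 155.55 mL → 155.55 mL × 3.65873 mg/mL = 569.1155 mg
Total = 444.9016 + 497.6239 + 569.1155 = 1511.641 mg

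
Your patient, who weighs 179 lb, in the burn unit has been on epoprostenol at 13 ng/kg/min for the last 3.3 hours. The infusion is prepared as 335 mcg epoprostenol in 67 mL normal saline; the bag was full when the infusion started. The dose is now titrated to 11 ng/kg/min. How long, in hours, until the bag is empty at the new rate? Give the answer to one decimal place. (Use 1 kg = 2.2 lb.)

Initial rate:
Weight = 179 lb ÷ 2.2 lb/kg = 81.36364 kg
Dose = 13 ng/kg/min × 81.36364 kg = 1057.727 ng/min
1057.727 ng/min × 60 min/hr = 63463.64 ng/hr
Concentration = 335 mcg ÷ 67 mL = 5 mcg/mL = 5000 ng/mL
Rate = 63463.64 ng/hr ÷ 5000 ng/mL = 12.69273 mL/hr
Volume infused so far = 12.69273 mL/hr × 3.3 hr = 41.886 mL
Volume remaining = 67 − 41.886 = 25.114 mL
New rate:
Dose = 11 ng/kg/min × 81.36364 kg = 895 ng/min
895 ng/min × 60 min/hr = 53700 ng/hr
Rate = 53700 ng/hr ÷ 5000 ng/mL = 10.74 mL/hr
Time remaining = 25.114 mL ÷ 10.74 mL/hr = 2.338361 hr

2.3 hours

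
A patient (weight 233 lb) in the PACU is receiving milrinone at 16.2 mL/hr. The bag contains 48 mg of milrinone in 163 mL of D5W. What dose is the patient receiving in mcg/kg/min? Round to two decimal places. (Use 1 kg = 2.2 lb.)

Weight = 233 lb ÷ 2.2 lb/kg = 105.9091 kg
Concentration = 48 mg ÷ 163 mL = 0.2944785 mg/mL = 294.4785 mcg/mL
Drug rate = 16.2 mL/hr × 294.4785 mcg/mL = 4770.552 mcg/hr
4770.552 mcg/hr ÷ 60 min/hr = 79.5092 mcg/min
79.5092 mcg/min ÷ 105.9091 kg = 0.7507307 mcg/kg/min

0.75 mcg/kg/min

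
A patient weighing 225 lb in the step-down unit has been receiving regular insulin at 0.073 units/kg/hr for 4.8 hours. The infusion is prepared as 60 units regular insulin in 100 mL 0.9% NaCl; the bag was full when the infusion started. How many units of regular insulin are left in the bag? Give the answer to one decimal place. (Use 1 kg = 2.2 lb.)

24.2 units

Weight = 225 lb ÷ 2.2 lb/kg = 102.2727 kg
Dose = 0.073 units/kg/hr × 102.2727 kg = 7.465909 units/hr
Concentration = 60 units ÷ 100 mL = 0.6 units/mL
Rate = 7.465909 units/hr ÷ 0.6 units/mL = 12.44318 mL/hr
Volume infused = 12.44318 mL/hr × 4.8 hr = 59.72727 mL
Volume remaining = 100 − 59.72727 = 40.27273 mL
Drug remaining = 40.27273 mL × 0.6 units/mL = 24.16364 units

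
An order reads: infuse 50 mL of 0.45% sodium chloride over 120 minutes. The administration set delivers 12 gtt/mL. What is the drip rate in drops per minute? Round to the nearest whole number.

5 gtt/min

50 mL ÷ (120 min) = 0.4166667 mL/min
0.4166667 mL/min × 12 gtt/mL = 5 gtt/min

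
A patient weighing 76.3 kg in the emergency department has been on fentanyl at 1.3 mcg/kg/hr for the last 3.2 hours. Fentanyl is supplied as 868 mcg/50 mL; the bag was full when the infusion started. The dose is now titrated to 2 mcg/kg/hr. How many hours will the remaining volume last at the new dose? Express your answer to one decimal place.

Initial rate:
Dose = 1.3 mcg/kg/hr × 76.3 kg = 99.19 mcg/hr
Concentration = 868 mcg ÷ 50 mL = 17.36 mcg/mL
Rate = 99.19 mcg/hr ÷ 17.36 mcg/mL = 5.71371 mL/hr
Volume infused so far = 5.71371 mL/hr × 3.2 hr = 18.28387 mL
Volume remaining = 50 − 18.28387 = 31.71613 mL
New rate:
Dose = 2 mcg/kg/hr × 76.3 kg = 152.6 mcg/hr
Rate = 152.6 mcg/hr ÷ 17.36 mcg/mL = 8.790323 mL/hr
Time remaining = 31.71613 mL ÷ 8.790323 mL/hr = 3.608073 hr

3.6 hours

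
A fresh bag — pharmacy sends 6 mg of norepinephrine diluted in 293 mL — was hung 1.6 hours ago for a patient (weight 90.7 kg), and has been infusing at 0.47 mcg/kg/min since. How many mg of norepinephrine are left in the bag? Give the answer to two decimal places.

Dose = 0.47 mcg/kg/min × 90.7 kg = 42.629 mcg/min
42.629 mcg/min × 60 min/hr = 2557.74 mcg/hr
Concentration = 6 mg ÷ 293 mL = 0.02047782 mg/mL = 20.47782 mcg/mL
Rate = 2557.74 mcg/hr ÷ 20.47782 mcg/mL = 124.903 mL/hr
Volume infused = 124.903 mL/hr × 1.6 hr = 199.8448 mL
Volume remaining = 293 − 199.8448 = 93.15525 mL
Drug remaining = 93.15525 mL × 20.47782 mcg/mL = 1907.616 mcg = 1.907616 mg

1.91 mg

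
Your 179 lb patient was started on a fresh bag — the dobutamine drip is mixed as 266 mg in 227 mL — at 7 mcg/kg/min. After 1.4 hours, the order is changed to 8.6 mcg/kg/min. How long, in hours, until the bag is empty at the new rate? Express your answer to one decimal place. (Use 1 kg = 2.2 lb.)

Initial rate:
Weight = 179 lb ÷ 2.2 lb/kg = 81.36364 kg
Dose = 7 mcg/kg/min × 81.36364 kg = 569.5455 mcg/min
569.5455 mcg/min × 60 min/hr = 34172.73 mcg/hr
Concentration = 266 mg ÷ 227 mL = 1.171806 mg/mL = 1171.806 mcg/mL
Rate = 34172.73 mcg/hr ÷ 1171.806 mcg/mL = 29.16244 mL/hr
Volume infused so far = 29.16244 mL/hr × 1.4 hr = 40.82742 mL
Volume remaining = 227 − 40.82742 = 186.1726 mL
New rate:
Dose = 8.6 mcg/kg/min × 81.36364 kg = 699.7273 mcg/min
699.7273 mcg/min × 60 min/hr = 41983.64 mcg/hr
Rate = 41983.64 mcg/hr ÷ 1171.806 mcg/mL = 35.82814 mL/hr
Time remaining = 186.1726 mL ÷ 35.82814 mL/hr = 5.196267 hr

5.2 hours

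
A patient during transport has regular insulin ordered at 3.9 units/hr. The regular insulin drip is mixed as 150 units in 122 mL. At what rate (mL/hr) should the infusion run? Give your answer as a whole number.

3 mL/hr

Concentration = 150 units ÷ 122 mL = 1.229508 units/mL
Rate = 3.9 units/hr ÷ 1.229508 units/mL = 3.172 mL/hr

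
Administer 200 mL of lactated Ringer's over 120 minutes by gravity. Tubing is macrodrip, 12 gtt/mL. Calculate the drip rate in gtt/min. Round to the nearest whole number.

20 gtt/min

200 mL ÷ (120 min) = 1.666667 mL/min
1.666667 mL/min × 12 gtt/mL = 20 gtt/min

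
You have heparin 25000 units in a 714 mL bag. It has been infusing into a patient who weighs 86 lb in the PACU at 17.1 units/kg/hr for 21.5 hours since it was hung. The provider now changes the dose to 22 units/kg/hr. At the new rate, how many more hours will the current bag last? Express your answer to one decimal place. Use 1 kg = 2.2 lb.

Initial rate:
Weight = 86 lb ÷ 2.2 lb/kg = 39.09091 kg
Dose = 17.1 units/kg/hr × 39.09091 kg = 668.4545 units/hr
Concentration = 25000 units ÷ 714 mL = 35.01401 units/mL
Rate = 668.4545 units/hr ÷ 35.01401 units/mL = 19.09106 mL/hr
Volume infused so far = 19.09106 mL/hr × 21.5 hr = 410.4578 mL
Volume remaining = 714 − 410.4578 = 303.5422 mL
New rate:
Dose = 22 units/kg/hr × 39.09091 kg = 860 units/hr
Rate = 860 units/hr ÷ 35.01401 units/mL = 24.5616 mL/hr
Time remaining = 303.5422 mL ÷ 24.5616 mL/hr = 12.3584 hr

12.4 hours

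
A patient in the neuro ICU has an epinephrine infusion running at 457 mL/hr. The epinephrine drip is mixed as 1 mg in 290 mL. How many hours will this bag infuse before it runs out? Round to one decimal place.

Duration = 290 mL ÷ 457 mL/hr = 0.6345733 hr

0.6 hours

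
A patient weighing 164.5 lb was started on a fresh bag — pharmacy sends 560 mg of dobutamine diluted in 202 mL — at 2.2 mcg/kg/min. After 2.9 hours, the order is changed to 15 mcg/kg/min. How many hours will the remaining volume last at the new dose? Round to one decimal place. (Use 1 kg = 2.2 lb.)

7.9 hours

Initial rate:
Weight = 164.5 lb ÷ 2.2 lb/kg = 74.77273 kg
Dose = 2.2 mcg/kg/min × 74.77273 kg = 164.5 mcg/min
164.5 mcg/min × 60 min/hr = 9870 mcg/hr
Concentration = 560 mg ÷ 202 mL = 2.772277 mg/mL = 2772.277 mcg/mL
Rate = 9870 mcg/hr ÷ 2772.277 mcg/mL = 3.56025 mL/hr
Volume infused so far = 3.56025 mL/hr × 2.9 hr = 10.32472 mL
Volume remaining = 202 − 10.32472 = 191.6753 mL
New rate:
Dose = 15 mcg/kg/min × 74.77273 kg = 1121.591 mcg/min
1121.591 mcg/min × 60 min/hr = 67295.45 mcg/hr
Rate = 67295.45 mcg/hr ÷ 2772.277 mcg/mL = 24.27443 mL/hr
Time remaining = 191.6753 mL ÷ 24.27443 mL/hr = 7.89618 hr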